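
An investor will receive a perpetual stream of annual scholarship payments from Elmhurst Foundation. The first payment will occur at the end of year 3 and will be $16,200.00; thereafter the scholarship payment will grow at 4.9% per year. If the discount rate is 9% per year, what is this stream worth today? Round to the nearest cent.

Value at end of year 2: C₁ / (r − g) = $16,200.00 / (0.09 − 0.049) = $395,121.9512
Discount to today: PV = $395,121.9512 / (1 + 0.09)^2 = $395,121.9512 / 1.188100 = $332,566.24

$332566.24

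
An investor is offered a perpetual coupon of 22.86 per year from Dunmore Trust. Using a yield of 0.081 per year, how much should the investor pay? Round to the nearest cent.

Level perpetuity: PV = C / r = 22.86 / 0.081 = 282.22

282.22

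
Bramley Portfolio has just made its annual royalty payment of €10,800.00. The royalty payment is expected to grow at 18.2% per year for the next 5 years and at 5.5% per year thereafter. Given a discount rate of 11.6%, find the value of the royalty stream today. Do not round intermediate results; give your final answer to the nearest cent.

€313320.80

D_1 = 12765.60000
D_2 = 15088.93920
D_3 = 17835.12613
D_4 = 21081.11909
D_5 = 24917.88277
Terminal value at year 5: TV = D_5×(1+g_2)/(r−g_2) = 26288.36632/0.061 = 430956.82488
P_0 = D_1/(1+r)^1 + D_2/(1+r)^2 + D_3/(1+r)^3 + D_4/(1+r)^4 + D_5/(1+r)^5 + TV/(1+r)^5
    = 11438.70968 + 12115.19251 + 12831.68239 + 13590.54532 + 14394.28725 + 248950.37788 = 313320.79503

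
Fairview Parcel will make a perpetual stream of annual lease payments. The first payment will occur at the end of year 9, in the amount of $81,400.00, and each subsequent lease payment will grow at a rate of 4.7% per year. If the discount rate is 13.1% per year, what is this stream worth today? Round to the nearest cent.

$361946.42

Value at end of year 8: C₁ / (r − g) = $81,400.00 / (0.131 − 0.047) = $969,047.6190
Discount to today: PV = $969,047.6190 / (1 + 0.131)^8 = $969,047.6190 / 2.677323 = $361,946.42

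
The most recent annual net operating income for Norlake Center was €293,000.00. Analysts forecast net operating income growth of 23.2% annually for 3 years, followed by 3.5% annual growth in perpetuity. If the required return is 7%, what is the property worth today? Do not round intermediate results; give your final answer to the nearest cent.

D_1 = 360976.00000
D_2 = 444722.43200
D_3 = 547898.03622
Terminal value at year 3: TV = D_3×(1+g_2)/(r−g_2) = 567074.46749/0.035 = 16202127.64262
P_0 = D_1/(1+r)^1 + D_2/(1+r)^2 + D_3/(1+r)^3 + TV/(1+r)^3
    = 337360.74766 + 388437.79544 + 447248.00372 + 13225762.39579 = 14398808.94262

€14398808.94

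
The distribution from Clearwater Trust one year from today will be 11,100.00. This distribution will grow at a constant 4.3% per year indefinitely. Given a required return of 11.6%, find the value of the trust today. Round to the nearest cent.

Growing perpetuity: P = D₁ / (r − g) = 11,100.0000 / (0.116 − 0.043) = 152,054.79

152054.79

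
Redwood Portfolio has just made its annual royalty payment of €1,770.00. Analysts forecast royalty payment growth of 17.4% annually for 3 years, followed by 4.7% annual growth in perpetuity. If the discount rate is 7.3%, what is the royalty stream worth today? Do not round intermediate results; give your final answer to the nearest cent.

€99731.89

D_1 = 2077.98000
D_2 = 2439.54852
D_3 = 2864.02996
Terminal value at year 3: TV = D_3×(1+g_2)/(r−g_2) = 2998.63937/0.026 = 115332.28349
P_0 = D_1/(1+r)^1 + D_2/(1+r)^2 + D_3/(1+r)^3 + TV/(1+r)^3
    = 1936.60764 + 2118.89783 + 2318.34674 + 93358.03990 = 99731.89212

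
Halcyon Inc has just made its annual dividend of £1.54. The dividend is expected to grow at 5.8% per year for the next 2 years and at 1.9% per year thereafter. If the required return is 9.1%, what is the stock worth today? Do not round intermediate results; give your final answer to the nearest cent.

D_1 = 1.62932
D_2 = 1.72382
Terminal value at year 2: TV = D_2×(1+g_2)/(r−g_2) = 1.75657/0.072 = 24.39685
P_0 = D_1/(1+r)^1 + D_2/(1+r)^2 + TV/(1+r)^2
    = 1.49342 + 1.44825 + 20.49671 = 23.43838

£23.44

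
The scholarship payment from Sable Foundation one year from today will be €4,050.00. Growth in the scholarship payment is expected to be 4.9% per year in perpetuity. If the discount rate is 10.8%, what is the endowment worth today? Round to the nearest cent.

€68644.07

Growing perpetuity: P = D₁ / (r − g) = €4,050.0000 / (0.108 − 0.049) = €68,644.07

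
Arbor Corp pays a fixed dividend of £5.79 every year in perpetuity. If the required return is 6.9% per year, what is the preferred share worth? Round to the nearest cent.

£83.91

Level perpetuity: PV = C / r = £5.79 / 0.069 = £83.91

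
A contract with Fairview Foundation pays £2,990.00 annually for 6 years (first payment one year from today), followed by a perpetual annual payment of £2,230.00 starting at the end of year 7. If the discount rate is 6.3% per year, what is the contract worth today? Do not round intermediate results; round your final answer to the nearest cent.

£39099.02

PV of 6-year annuity: £2,990.00 × [1 − (1+0.063)^−6] / 0.063 = 14565.22952
Perpetuity value at year 6: £2,230.00 / 0.063 = 35396.82540
PV of perpetuity: 35396.82540 / (1+0.063)^6 = 24533.79468
Total PV = 14565.22952 + 24533.79468 = 39099.02421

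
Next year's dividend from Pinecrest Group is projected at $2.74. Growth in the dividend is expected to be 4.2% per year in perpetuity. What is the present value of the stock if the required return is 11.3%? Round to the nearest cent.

$38.59

Growing perpetuity: P = D₁ / (r − g) = $2.7400 / (0.113 − 0.042) = $38.59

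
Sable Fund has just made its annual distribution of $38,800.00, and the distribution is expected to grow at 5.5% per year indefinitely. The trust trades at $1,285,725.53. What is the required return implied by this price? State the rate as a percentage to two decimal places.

D₁ = $38,800.00 × 1.055 = $40,934.0000
P = D₁/(r − g) ⇒ r = D₁/P + g = $40,934.0000/$1,285,725.53 + 0.055 = 0.031837 + 0.055 = 0.086837

8.68%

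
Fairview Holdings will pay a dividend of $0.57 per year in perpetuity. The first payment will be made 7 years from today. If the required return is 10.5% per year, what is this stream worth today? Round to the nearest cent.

Value at end of year 6: C / r = $0.57 / 0.105 = $5.4286
Discount to today: PV = $5.4286 / (1 + 0.105)^6 = $5.4286 / 1.820429 = $2.98

$2.98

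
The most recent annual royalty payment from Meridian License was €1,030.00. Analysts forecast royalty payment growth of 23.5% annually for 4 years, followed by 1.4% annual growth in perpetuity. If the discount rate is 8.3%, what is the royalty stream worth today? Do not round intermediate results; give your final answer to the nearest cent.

D_1 = 1272.05000
D_2 = 1570.98175
D_3 = 1940.16246
D_4 = 2396.10064
Terminal value at year 4: TV = D_4×(1+g_2)/(r−g_2) = 2429.64605/0.069 = 35212.26157
P_0 = D_1/(1+r)^1 + D_2/(1+r)^2 + D_3/(1+r)^3 + D_4/(1+r)^4 + TV/(1+r)^4
    = 1174.56140 + 1339.41213 + 1527.39979 + 1741.77169 + 25596.47099 = 31379.61601

€31379.62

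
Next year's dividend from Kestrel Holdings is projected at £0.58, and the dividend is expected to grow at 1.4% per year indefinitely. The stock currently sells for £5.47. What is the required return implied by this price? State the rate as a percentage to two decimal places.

P = D₁/(r − g) ⇒ r = D₁/P + g = £0.5800/£5.47 + 0.014 = 0.106033 + 0.014 = 0.120033

12.00%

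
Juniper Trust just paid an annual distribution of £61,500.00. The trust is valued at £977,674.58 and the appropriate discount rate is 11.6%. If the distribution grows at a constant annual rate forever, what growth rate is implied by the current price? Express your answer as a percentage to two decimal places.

5.00%

P = D₀(1+g)/(r−g) ⇒ P(r−g) = D₀(1+g) ⇒ g(P+D₀) = P·r − D₀
g = (P·r − D₀)/(P + D₀) = (£977,674.58×0.116 − £61,500.00) / (£977,674.58 + £61,500.00) = 0.049953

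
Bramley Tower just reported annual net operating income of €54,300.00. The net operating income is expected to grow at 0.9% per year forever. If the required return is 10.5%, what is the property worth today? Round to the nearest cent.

D₁ = D₀ × (1 + g) = €54,300.00 × 1.009 = €54,788.7000
Growing perpetuity: P = D₁ / (r − g) = €54,788.7000 / (0.105 − 0.009) = €570,715.63

€570715.63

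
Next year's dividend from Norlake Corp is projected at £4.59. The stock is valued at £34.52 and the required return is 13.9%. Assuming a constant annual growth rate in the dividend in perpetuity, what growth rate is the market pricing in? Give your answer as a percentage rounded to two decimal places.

P = D₁/(r−g) ⇒ g = r − D₁/P = 0.139 − £4.59/£34.52 = 0.006034

0.60%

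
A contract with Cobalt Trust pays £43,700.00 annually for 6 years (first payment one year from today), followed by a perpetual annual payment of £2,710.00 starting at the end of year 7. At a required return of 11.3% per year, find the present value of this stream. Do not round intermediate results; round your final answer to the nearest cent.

£195903.64

PV of 6-year annuity: £43,700.00 × [1 − (1+0.113)^−6] / 0.113 = 183287.69658
Perpetuity value at year 6: £2,710.00 / 0.113 = 23982.30088
PV of perpetuity: 23982.30088 / (1+0.113)^6 = 12615.94716
Total PV = 183287.69658 + 12615.94716 = 195903.64374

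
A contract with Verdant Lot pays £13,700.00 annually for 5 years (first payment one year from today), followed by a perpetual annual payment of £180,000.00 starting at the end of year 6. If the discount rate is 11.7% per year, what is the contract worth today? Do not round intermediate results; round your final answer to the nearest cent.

PV of 5-year annuity: £13,700.00 × [1 − (1+0.117)^−5] / 0.117 = 49754.67952
Perpetuity value at year 5: £180,000.00 / 0.117 = 1538461.53846
PV of perpetuity: 1538461.53846 / (1+0.117)^5 = 884750.42062
Total PV = 49754.67952 + 884750.42062 = 934505.10015

£934505.10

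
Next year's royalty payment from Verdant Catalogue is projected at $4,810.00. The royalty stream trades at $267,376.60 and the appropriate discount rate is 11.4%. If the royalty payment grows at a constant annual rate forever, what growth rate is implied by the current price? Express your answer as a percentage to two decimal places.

P = D₁/(r−g) ⇒ g = r − D₁/P = 0.114 − $4,810.00/$267,376.60 = 0.096010

9.60%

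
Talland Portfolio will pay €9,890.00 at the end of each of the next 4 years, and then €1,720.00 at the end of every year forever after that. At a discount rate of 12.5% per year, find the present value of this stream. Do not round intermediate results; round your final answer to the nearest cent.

€38316.07

PV of 4-year annuity: €9,890.00 × [1 − (1+0.125)^−4] / 0.125 = 29725.77351
Perpetuity value at year 4: €1,720.00 / 0.125 = 13760.00000
PV of perpetuity: 13760.00000 / (1+0.125)^4 = 8590.30026
Total PV = 29725.77351 + 8590.30026 = 38316.07377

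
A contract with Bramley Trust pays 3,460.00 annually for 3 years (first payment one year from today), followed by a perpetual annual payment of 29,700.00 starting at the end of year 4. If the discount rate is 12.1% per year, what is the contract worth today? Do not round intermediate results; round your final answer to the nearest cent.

PV of 3-year annuity: 3,460.00 × [1 − (1+0.121)^−3] / 0.121 = 8296.07651
Perpetuity value at year 3: 29,700.00 / 0.121 = 245454.54545
PV of perpetuity: 245454.54545 / (1+0.121)^3 = 174242.55921
Total PV = 8296.07651 + 174242.55921 = 182538.63572

182538.64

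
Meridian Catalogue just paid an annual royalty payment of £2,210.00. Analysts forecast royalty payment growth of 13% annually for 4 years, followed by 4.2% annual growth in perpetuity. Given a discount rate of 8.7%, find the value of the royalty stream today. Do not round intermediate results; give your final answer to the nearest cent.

D_1 = 2497.30000
D_2 = 2821.94900
D_3 = 3188.80237
D_4 = 3603.34668
Terminal value at year 4: TV = D_4×(1+g_2)/(r−g_2) = 3754.68724/0.045 = 83437.49419
P_0 = D_1/(1+r)^1 + D_2/(1+r)^2 + D_3/(1+r)^3 + D_4/(1+r)^4 + TV/(1+r)^4
    = 2297.42410 + 2388.30657 + 2482.78419 + 2580.99921 + 59764.47055 = 69513.98462

£69513.98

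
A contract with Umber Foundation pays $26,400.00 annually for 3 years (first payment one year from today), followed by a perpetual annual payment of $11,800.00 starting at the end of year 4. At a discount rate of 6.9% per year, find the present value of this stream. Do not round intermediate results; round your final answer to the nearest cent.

PV of 3-year annuity: $26,400.00 × [1 − (1+0.069)^−3] / 0.069 = 69408.71936
Perpetuity value at year 3: $11,800.00 / 0.069 = 171014.49275
PV of perpetuity: 171014.49275 / (1+0.069)^3 = 139990.89849
Total PV = 69408.71936 + 139990.89849 = 209399.61786

$209399.62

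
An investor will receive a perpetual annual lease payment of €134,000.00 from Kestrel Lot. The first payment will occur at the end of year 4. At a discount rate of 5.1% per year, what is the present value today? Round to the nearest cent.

Value at end of year 3: C / r = €134,000.00 / 0.051 = €2,627,450.9804
Discount to today: PV = €2,627,450.9804 / (1 + 0.051)^3 = €2,627,450.9804 / 1.160936 = €2,263,218.45

€2263218.45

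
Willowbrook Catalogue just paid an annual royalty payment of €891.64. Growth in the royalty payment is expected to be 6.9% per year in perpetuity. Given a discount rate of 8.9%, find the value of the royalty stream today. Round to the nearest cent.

D₁ = D₀ × (1 + g) = €891.64 × 1.069 = €953.1632
Growing perpetuity: P = D₁ / (r − g) = €953.1632 / (0.089 − 0.069) = €47,658.16

€47658.16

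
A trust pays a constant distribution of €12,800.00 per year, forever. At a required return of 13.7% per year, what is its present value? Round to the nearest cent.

Level perpetuity: PV = C / r = €12,800.00 / 0.137 = €93,430.66

€93430.66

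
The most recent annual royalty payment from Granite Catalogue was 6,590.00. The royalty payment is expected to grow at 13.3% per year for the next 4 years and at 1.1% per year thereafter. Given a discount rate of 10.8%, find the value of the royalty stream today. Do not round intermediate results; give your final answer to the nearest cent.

102978.34

D_1 = 7466.47000
D_2 = 8459.51051
D_3 = 9584.62541
D_4 = 10859.38059
Terminal value at year 4: TV = D_4×(1+g_2)/(r−g_2) = 10978.83377/0.097 = 113183.85334
P_0 = D_1/(1+r)^1 + D_2/(1+r)^2 + D_3/(1+r)^3 + D_4/(1+r)^4 + TV/(1+r)^4
    = 6738.69134 + 6890.73762 + 7046.21455 + 7205.19954 + 75097.49209 = 102978.33513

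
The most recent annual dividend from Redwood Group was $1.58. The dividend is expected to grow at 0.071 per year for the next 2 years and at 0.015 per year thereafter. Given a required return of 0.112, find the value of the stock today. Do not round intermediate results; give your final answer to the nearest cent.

D_1 = 1.69218
D_2 = 1.81232
Terminal value at year 2: TV = D_2×(1+g_2)/(r−g_2) = 1.83951/0.097 = 18.96402
P_0 = D_1/(1+r)^1 + D_2/(1+r)^2 + TV/(1+r)^2
    = 1.52174 + 1.46564 + 15.33631 = 18.32369

$18.32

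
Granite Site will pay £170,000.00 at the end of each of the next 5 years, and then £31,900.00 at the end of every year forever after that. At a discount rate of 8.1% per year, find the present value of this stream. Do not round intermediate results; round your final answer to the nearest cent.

PV of 5-year annuity: £170,000.00 × [1 − (1+0.081)^−5] / 0.081 = 676975.50611
Perpetuity value at year 5: £31,900.00 / 0.081 = 393827.16049
PV of perpetuity: 393827.16049 / (1+0.081)^5 = 266794.69788
Total PV = 676975.50611 + 266794.69788 = 943770.20399

£943770.20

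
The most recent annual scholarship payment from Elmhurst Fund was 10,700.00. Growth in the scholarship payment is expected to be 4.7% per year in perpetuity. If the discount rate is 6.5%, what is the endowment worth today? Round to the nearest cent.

622383.33

D₁ = D₀ × (1 + g) = 10,700.00 × 1.047 = 11,202.9000
Growing perpetuity: P = D₁ / (r − g) = 11,202.9000 / (0.065 − 0.047) = 622,383.33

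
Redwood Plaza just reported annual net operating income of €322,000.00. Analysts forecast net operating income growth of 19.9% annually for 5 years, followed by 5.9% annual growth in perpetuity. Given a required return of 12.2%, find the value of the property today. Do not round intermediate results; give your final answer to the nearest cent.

€9516384.97

D_1 = 386078.00000
D_2 = 462907.52200
D_3 = 555026.11888
D_4 = 665476.31653
D_5 = 797906.10353
Terminal value at year 5: TV = D_5×(1+g_2)/(r−g_2) = 844982.56363/0.063 = 13412421.64497
P_0 = D_1/(1+r)^1 + D_2/(1+r)^2 + D_3/(1+r)^3 + D_4/(1+r)^4 + D_5/(1+r)^5 + TV/(1+r)^5
    = 344098.03922 + 367712.61053 + 392947.78969 + 419914.79486 + 448732.47686 + 7542979.25395 = 9516384.96512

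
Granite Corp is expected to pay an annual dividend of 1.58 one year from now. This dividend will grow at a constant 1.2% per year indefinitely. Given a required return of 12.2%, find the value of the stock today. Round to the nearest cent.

Growing perpetuity: P = D₁ / (r − g) = 1.5800 / (0.122 − 0.012) = 14.36

14.36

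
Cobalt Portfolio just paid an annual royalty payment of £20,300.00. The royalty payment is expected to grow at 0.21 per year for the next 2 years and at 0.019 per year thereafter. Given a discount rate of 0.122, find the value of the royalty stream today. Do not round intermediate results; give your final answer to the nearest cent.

£279071.86

D_1 = 24563.00000
D_2 = 29721.23000
Terminal value at year 2: TV = D_2×(1+g_2)/(r−g_2) = 30285.93337/0.103 = 294038.18806
P_0 = D_1/(1+r)^1 + D_2/(1+r)^2 + TV/(1+r)^2
    = 21892.15686 + 23609.18877 + 233570.51806 = 279071.86370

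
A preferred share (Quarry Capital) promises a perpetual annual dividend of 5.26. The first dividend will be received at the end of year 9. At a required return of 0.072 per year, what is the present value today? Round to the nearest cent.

41.89

Value at end of year 8: C / r = 5.26 / 0.072 = 73.0556
Discount to today: PV = 73.0556 / (1 + 0.072)^8 = 73.0556 / 1.744047 = 41.89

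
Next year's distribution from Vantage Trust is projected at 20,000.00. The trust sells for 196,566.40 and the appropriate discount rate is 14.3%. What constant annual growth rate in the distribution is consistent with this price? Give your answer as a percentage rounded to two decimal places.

P = D₁/(r−g) ⇒ g = r − D₁/P = 0.143 − 20,000.00/196,566.40 = 0.041253

4.13%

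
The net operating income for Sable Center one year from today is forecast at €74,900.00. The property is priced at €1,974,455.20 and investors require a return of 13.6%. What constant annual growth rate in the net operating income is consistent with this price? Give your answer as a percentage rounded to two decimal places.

9.81%

P = D₁/(r−g) ⇒ g = r − D₁/P = 0.136 − €74,900.00/€1,974,455.20 = 0.098065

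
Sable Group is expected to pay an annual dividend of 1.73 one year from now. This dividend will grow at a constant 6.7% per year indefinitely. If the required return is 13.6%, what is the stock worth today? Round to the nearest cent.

Growing perpetuity: P = D₁ / (r − g) = 1.7300 / (0.136 − 0.067) = 25.07

25.07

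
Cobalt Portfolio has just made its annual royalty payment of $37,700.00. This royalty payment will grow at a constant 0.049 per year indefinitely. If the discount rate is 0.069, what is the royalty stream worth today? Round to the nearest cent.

$1977365.00

D₁ = D₀ × (1 + g) = $37,700.00 × 1.049 = $39,547.3000
Growing perpetuity: P = D₁ / (r − g) = $39,547.3000 / (0.069 − 0.049) = $1,977,365.00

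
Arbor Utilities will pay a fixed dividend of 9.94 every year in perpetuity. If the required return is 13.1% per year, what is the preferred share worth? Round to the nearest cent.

75.88

Level perpetuity: PV = C / r = 9.94 / 0.131 = 75.88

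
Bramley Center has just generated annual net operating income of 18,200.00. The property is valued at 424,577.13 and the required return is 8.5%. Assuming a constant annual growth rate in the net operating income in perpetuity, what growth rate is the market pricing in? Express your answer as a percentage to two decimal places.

4.04%

P = D₀(1+g)/(r−g) ⇒ P(r−g) = D₀(1+g) ⇒ g(P+D₀) = P·r − D₀
g = (P·r − D₀)/(P + D₀) = (424,577.13×0.085 − 18,200.00) / (424,577.13 + 18,200.00) = 0.040402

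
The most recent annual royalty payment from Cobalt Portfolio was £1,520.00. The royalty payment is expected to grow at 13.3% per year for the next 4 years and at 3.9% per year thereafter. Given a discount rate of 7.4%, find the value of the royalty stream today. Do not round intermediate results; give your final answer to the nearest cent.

£62846.94

D_1 = 1722.16000
D_2 = 1951.20728
D_3 = 2210.71785
D_4 = 2504.74332
Terminal value at year 4: TV = D_4×(1+g_2)/(r−g_2) = 2602.42831/0.035 = 74355.09462
P_0 = D_1/(1+r)^1 + D_2/(1+r)^2 + D_3/(1+r)^3 + D_4/(1+r)^4 + TV/(1+r)^4
    = 1603.50093 + 1691.58897 + 1784.51611 + 1882.54819 + 55884.78766 = 62846.94187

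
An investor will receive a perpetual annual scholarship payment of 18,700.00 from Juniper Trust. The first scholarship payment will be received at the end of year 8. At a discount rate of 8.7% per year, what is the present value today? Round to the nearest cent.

119871.39

Value at end of year 7: C / r = 18,700.00 / 0.087 = 214,942.5287
Discount to today: PV = 214,942.5287 / (1 + 0.087)^7 = 214,942.5287 / 1.793109 = 119,871.39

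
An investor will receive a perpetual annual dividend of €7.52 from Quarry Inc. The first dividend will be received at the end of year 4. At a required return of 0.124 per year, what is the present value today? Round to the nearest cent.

€42.71

Value at end of year 3: C / r = €7.52 / 0.124 = €60.6452
Discount to today: PV = €60.6452 / (1 + 0.124)^3 = €60.6452 / 1.420035 = €42.71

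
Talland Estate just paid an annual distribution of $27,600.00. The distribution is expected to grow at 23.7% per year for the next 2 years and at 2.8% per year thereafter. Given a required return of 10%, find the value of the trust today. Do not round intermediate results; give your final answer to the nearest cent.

D_1 = 34141.20000
D_2 = 42232.66440
Terminal value at year 2: TV = D_2×(1+g_2)/(r−g_2) = 43415.17900/0.072 = 602988.59727
P_0 = D_1/(1+r)^1 + D_2/(1+r)^2 + TV/(1+r)^2
    = 31037.45455 + 34903.02843 + 498337.68369 = 564278.16667

$564278.17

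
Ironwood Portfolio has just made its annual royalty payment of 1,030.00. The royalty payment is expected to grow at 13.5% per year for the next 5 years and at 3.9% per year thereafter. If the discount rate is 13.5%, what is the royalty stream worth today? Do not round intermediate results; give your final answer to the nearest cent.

16297.60

D_1 = 1169.05000
D_2 = 1326.87175
D_3 = 1505.99944
D_4 = 1709.30936
D_5 = 1940.06612
Terminal value at year 5: TV = D_5×(1+g_2)/(r−g_2) = 2015.72870/0.096 = 20997.17399
P_0 = D_1/(1+r)^1 + D_2/(1+r)^2 + D_3/(1+r)^3 + D_4/(1+r)^4 + D_5/(1+r)^5 + TV/(1+r)^5
    = 1030.00000 + 1030.00000 + 1030.00000 + 1030.00000 + 1030.00000 + 11147.60417 = 16297.60417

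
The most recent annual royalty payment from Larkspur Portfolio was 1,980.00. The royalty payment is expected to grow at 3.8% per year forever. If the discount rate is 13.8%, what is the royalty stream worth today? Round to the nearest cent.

D₁ = D₀ × (1 + g) = 1,980.00 × 1.038 = 2,055.2400
Growing perpetuity: P = D₁ / (r − g) = 2,055.2400 / (0.138 − 0.038) = 20,552.40

20552.40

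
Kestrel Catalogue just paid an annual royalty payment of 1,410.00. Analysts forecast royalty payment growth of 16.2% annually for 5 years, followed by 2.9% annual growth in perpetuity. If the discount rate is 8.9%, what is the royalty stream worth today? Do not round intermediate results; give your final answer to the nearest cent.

42049.36

D_1 = 1638.42000
D_2 = 1903.84404
D_3 = 2212.26677
D_4 = 2570.65399
D_5 = 2987.09994
Terminal value at year 5: TV = D_5×(1+g_2)/(r−g_2) = 3073.72584/0.06 = 51228.76395
P_0 = D_1/(1+r)^1 + D_2/(1+r)^2 + D_3/(1+r)^3 + D_4/(1+r)^4 + D_5/(1+r)^5 + TV/(1+r)^5
    = 1504.51791 + 1605.37172 + 1712.98617 + 1827.81445 + 1950.34012 + 33448.33302 = 42049.36339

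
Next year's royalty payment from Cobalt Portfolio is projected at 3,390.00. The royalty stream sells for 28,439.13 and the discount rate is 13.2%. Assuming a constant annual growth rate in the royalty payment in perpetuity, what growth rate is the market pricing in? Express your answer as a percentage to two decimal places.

1.28%

P = D₁/(r−g) ⇒ g = r − D₁/P = 0.132 − 3,390.00/28,439.13 = 0.012798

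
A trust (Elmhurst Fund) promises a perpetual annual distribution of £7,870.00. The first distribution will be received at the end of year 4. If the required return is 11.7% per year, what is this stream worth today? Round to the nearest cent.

£48264.67

Value at end of year 3: C / r = £7,870.00 / 0.117 = £67,264.9573
Discount to today: PV = £67,264.9573 / (1 + 0.117)^3 = £67,264.9573 / 1.393669 = £48,264.67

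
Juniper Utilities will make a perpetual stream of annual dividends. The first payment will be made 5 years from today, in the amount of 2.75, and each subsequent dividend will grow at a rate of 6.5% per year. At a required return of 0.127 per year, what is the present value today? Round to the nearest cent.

Value at end of year 4: C₁ / (r − g) = 2.75 / (0.127 − 0.065) = 44.3548
Discount to today: PV = 44.3548 / (1 + 0.127)^4 = 44.3548 / 1.613228 = 27.49

27.49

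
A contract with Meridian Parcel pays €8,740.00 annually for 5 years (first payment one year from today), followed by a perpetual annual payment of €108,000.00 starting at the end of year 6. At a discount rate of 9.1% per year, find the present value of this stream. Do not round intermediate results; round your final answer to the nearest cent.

€801726.10

PV of 5-year annuity: €8,740.00 × [1 − (1+0.091)^−5] / 0.091 = 33907.52751
Perpetuity value at year 5: €108,000.00 / 0.091 = 1186813.18681
PV of perpetuity: 1186813.18681 / (1+0.091)^5 = 767818.56775
Total PV = 33907.52751 + 767818.56775 = 801726.09526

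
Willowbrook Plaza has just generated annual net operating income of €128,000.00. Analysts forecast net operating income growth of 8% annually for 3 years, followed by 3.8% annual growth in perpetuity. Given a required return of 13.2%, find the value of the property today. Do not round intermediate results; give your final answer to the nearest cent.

€1577260.45

D_1 = 138240.00000
D_2 = 149299.20000
D_3 = 161243.13600
Terminal value at year 3: TV = D_3×(1+g_2)/(r−g_2) = 167370.37517/0.094 = 1780535.90604
P_0 = D_1/(1+r)^1 + D_2/(1+r)^2 + D_3/(1+r)^3 + TV/(1+r)^3
    = 122120.14134 + 116510.38220 + 111158.31517 + 1227471.60797 = 1577260.44669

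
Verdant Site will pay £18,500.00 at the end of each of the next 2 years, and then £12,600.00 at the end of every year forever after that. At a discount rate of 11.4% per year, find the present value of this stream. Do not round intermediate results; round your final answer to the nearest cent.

£120576.79

PV of 2-year annuity: £18,500.00 × [1 − (1+0.114)^−2] / 0.114 = 31514.20311
Perpetuity value at year 2: £12,600.00 / 0.114 = 110526.31579
PV of perpetuity: 110526.31579 / (1+0.114)^2 = 89062.58827
Total PV = 31514.20311 + 89062.58827 = 120576.79138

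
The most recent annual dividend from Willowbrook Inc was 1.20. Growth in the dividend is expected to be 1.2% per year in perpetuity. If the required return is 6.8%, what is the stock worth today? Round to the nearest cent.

D₁ = D₀ × (1 + g) = 1.20 × 1.012 = 1.2144
Growing perpetuity: P = D₁ / (r − g) = 1.2144 / (0.068 − 0.012) = 21.69

21.69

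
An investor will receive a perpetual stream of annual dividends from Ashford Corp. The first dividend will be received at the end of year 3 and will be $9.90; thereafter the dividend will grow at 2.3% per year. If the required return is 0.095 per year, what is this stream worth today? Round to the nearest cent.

Value at end of year 2: C₁ / (r − g) = $9.90 / (0.095 − 0.023) = $137.5000
Discount to today: PV = $137.5000 / (1 + 0.095)^2 = $137.5000 / 1.199025 = $114.68

$114.68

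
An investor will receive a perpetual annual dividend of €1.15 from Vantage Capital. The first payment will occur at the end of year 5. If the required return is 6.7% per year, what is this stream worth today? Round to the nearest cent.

Value at end of year 4: C / r = €1.15 / 0.067 = €17.1642
Discount to today: PV = €17.1642 / (1 + 0.067)^4 = €17.1642 / 1.296157 = €13.24

€13.24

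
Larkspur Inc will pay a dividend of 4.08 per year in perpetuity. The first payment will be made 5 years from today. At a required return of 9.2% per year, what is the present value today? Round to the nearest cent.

31.19

Value at end of year 4: C / r = 4.08 / 0.092 = 44.3478
Discount to today: PV = 44.3478 / (1 + 0.092)^4 = 44.3478 / 1.421970 = 31.19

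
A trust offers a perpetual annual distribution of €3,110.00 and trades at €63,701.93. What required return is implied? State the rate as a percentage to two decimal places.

P = C/r ⇒ r = C/P = €3,110.00/€63,701.93 = 0.048821

4.88%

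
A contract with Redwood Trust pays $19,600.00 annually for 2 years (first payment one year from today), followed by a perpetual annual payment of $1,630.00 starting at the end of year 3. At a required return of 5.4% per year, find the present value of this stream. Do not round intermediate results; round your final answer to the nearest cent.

$63410.36

PV of 2-year annuity: $19,600.00 × [1 − (1+0.054)^−2] / 0.054 = 36238.92355
Perpetuity value at year 2: $1,630.00 / 0.054 = 30185.18519
PV of perpetuity: 30185.18519 / (1+0.054)^2 = 27171.43797
Total PV = 36238.92355 + 27171.43797 = 63410.36153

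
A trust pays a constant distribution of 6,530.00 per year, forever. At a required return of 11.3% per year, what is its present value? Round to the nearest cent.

Level perpetuity: PV = C / r = 6,530.00 / 0.113 = 57,787.61

57787.61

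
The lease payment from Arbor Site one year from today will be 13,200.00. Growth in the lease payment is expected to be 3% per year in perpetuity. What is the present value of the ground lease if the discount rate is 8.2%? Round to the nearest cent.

253846.15

Growing perpetuity: P = D₁ / (r − g) = 13,200.0000 / (0.082 − 0.03) = 253,846.15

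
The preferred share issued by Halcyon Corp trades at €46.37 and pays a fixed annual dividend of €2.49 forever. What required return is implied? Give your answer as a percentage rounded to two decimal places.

P = C/r ⇒ r = C/P = €2.49/€46.37 = 0.053699

5.37%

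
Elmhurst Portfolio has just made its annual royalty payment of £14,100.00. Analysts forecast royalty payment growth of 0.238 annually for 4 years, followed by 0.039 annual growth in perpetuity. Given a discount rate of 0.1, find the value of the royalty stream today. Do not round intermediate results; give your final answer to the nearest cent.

D_1 = 17455.80000
D_2 = 21610.28040
D_3 = 26753.52714
D_4 = 33120.86659
Terminal value at year 4: TV = D_4×(1+g_2)/(r−g_2) = 34412.58039/0.061 = 564140.66214
P_0 = D_1/(1+r)^1 + D_2/(1+r)^2 + D_3/(1+r)^3 + D_4/(1+r)^4 + TV/(1+r)^4
    = 15868.90909 + 17859.73587 + 20100.32091 + 22621.99754 + 385315.66296 = 461766.62637

£461766.63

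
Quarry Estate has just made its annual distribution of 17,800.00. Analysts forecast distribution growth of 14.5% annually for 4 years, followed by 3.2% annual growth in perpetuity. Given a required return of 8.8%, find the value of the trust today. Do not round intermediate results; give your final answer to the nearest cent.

483389.85

D_1 = 20381.00000
D_2 = 23336.24500
D_3 = 26720.00052
D_4 = 30594.40060
Terminal value at year 4: TV = D_4×(1+g_2)/(r−g_2) = 31573.42142/0.056 = 563811.09679
P_0 = D_1/(1+r)^1 + D_2/(1+r)^2 + D_3/(1+r)^3 + D_4/(1+r)^4 + TV/(1+r)^4
    = 18732.53676 + 19713.92886 + 20746.73579 + 21833.65118 + 402363.00026 = 483389.85285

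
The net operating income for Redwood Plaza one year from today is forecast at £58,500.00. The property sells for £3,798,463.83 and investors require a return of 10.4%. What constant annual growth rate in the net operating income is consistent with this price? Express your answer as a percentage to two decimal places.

8.86%

P = D₁/(r−g) ⇒ g = r − D₁/P = 0.104 − £58,500.00/£3,798,463.83 = 0.088599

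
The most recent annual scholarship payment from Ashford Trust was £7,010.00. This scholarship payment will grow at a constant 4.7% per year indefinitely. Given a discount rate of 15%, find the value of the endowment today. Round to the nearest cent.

D₁ = D₀ × (1 + g) = £7,010.00 × 1.047 = £7,339.4700
Growing perpetuity: P = D₁ / (r − g) = £7,339.4700 / (0.15 − 0.047) = £71,256.99

£71256.99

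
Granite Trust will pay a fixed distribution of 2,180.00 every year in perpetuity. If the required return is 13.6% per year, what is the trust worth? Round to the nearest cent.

Level perpetuity: PV = C / r = 2,180.00 / 0.136 = 16,029.41

16029.41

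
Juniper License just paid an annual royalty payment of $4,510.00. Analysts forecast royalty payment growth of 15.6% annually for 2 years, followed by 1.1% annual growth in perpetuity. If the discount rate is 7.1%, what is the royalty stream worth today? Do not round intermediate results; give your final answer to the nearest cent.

$98656.85

D_1 = 5213.56000
D_2 = 6026.87536
Terminal value at year 2: TV = D_2×(1+g_2)/(r−g_2) = 6093.17099/0.06 = 101552.84982
P_0 = D_1/(1+r)^1 + D_2/(1+r)^2 + TV/(1+r)^2
    = 4867.93651 + 5254.28068 + 88534.62938 = 98656.84656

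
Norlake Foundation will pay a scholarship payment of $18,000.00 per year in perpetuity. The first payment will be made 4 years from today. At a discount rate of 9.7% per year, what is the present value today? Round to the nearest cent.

$140566.19

Value at end of year 3: C / r = $18,000.00 / 0.097 = $185,567.0103
Discount to today: PV = $185,567.0103 / (1 + 0.097)^3 = $185,567.0103 / 1.320140 = $140,566.19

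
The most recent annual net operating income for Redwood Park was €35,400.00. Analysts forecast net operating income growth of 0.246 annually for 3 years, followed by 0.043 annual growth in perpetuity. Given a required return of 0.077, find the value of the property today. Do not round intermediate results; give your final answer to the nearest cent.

D_1 = 44108.40000
D_2 = 54959.06640
D_3 = 68478.99673
Terminal value at year 3: TV = D_3×(1+g_2)/(r−g_2) = 71423.59359/0.034 = 2100693.92923
P_0 = D_1/(1+r)^1 + D_2/(1+r)^2 + D_3/(1+r)^3 + TV/(1+r)^3
    = 40954.87465 + 47381.40559 + 54816.37081 + 1681572.78684 = 1824725.43789

€1824725.44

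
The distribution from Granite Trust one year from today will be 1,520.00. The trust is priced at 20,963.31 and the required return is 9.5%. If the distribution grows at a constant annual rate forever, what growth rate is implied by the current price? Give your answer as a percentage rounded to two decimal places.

2.25%

P = D₁/(r−g) ⇒ g = r − D₁/P = 0.095 − 1,520.00/20,963.31 = 0.022492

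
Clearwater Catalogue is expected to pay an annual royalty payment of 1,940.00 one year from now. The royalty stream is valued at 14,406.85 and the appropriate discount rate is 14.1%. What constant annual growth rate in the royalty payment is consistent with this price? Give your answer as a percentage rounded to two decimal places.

0.63%

P = D₁/(r−g) ⇒ g = r − D₁/P = 0.141 − 1,940.00/14,406.85 = 0.006342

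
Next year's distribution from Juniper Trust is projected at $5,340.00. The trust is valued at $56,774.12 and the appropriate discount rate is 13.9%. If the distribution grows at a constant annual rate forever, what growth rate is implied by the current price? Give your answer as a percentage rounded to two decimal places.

4.49%

P = D₁/(r−g) ⇒ g = r − D₁/P = 0.139 − $5,340.00/$56,774.12 = 0.044943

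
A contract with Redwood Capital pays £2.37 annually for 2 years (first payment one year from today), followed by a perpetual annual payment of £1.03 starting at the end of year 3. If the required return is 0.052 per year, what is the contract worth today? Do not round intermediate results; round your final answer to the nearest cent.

£22.29

PV of 2-year annuity: £2.37 × [1 − (1+0.052)^−2] / 0.052 = 4.39435
Perpetuity value at year 2: £1.03 / 0.052 = 19.80769
PV of perpetuity: 19.80769 / (1+0.052)^2 = 17.89791
Total PV = 4.39435 + 17.89791 = 22.29226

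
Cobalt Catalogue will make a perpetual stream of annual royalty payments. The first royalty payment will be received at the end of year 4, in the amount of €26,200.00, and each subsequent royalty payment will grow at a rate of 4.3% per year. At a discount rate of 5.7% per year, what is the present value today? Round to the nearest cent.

€1584704.51

Value at end of year 3: C₁ / (r − g) = €26,200.00 / (0.057 − 0.043) = €1,871,428.5714
Discount to today: PV = €1,871,428.5714 / (1 + 0.057)^3 = €1,871,428.5714 / 1.180932 = €1,584,704.51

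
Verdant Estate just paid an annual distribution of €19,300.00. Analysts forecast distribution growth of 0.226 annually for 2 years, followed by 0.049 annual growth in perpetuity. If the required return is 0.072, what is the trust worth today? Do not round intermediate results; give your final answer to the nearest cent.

€1198636.77

D_1 = 23661.80000
D_2 = 29009.36680
Terminal value at year 2: TV = D_2×(1+g_2)/(r−g_2) = 30430.82577/0.023 = 1323079.38144
P_0 = D_1/(1+r)^1 + D_2/(1+r)^2 + TV/(1+r)^2
    = 22072.57463 + 25243.44822 + 1151320.74711 = 1198636.76995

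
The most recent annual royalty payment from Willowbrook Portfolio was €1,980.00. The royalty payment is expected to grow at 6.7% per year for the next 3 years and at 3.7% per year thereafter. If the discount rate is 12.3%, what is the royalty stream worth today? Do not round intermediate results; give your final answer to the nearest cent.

D_1 = 2112.66000
D_2 = 2254.20822
D_3 = 2405.24017
Terminal value at year 3: TV = D_3×(1+g_2)/(r−g_2) = 2494.23406/0.086 = 29002.72159
P_0 = D_1/(1+r)^1 + D_2/(1+r)^2 + D_3/(1+r)^3 + TV/(1+r)^3
    = 1881.26447 + 1787.45253 + 1698.31865 + 20478.56330 = 25845.59895

€25845.60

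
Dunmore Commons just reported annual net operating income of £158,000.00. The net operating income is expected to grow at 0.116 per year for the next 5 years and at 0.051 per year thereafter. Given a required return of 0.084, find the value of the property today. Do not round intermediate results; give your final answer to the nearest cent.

D_1 = 176328.00000
D_2 = 196782.04800
D_3 = 219608.76557
D_4 = 245083.38237
D_5 = 273513.05473
Terminal value at year 5: TV = D_5×(1+g_2)/(r−g_2) = 287462.22052/0.033 = 8710976.37941
P_0 = D_1/(1+r)^1 + D_2/(1+r)^2 + D_3/(1+r)^3 + D_4/(1+r)^4 + D_5/(1+r)^5 + TV/(1+r)^5
    = 162664.20664 + 167466.10204 + 172409.75081 + 177499.33755 + 182739.17039 + 5819965.69947 = 6682744.26690

£6682744.27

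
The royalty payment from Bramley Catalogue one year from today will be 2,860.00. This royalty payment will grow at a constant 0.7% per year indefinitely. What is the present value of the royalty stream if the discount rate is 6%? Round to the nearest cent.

Growing perpetuity: P = D₁ / (r − g) = 2,860.0000 / (0.06 − 0.007) = 53,962.26

53962.26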